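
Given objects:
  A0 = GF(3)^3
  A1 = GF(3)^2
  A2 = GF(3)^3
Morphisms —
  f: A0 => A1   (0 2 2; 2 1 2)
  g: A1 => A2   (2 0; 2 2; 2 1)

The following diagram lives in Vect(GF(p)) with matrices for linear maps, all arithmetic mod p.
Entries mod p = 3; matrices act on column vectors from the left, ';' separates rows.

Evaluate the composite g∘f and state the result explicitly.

  e0=[1,0,0] f=>[0,2] g=>[0,1,2]
  e1=[0,1,0] f=>[2,1] g=>[1,0,2]
  e2=[0,0,1] f=>[2,2] g=>[1,2,0]
result: (0 1 1; 1 0 2; 2 2 0)

Answer: (0 1 1; 1 0 2; 2 2 0)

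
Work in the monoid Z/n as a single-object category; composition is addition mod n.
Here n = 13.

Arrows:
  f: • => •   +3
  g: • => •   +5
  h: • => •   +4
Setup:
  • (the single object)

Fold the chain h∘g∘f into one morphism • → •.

Answer: +12

Derivation:
  0 +3≡3 +5≡8 +4≡12  (mod 13)
composite: +12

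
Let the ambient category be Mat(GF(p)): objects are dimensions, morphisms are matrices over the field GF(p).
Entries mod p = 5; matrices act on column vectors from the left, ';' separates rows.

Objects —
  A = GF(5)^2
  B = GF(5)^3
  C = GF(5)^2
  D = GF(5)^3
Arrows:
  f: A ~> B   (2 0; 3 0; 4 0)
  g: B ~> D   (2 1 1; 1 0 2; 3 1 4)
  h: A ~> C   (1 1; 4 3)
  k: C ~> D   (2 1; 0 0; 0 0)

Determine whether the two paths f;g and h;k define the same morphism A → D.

Along f;g (path 1):
  e0=(1,0) f~>(2,3,4) g~>(1,0,0)
  e1=(0,1) f~>(0,0,0) g~>(0,0,0)
  composite₁ = (1 0; 0 0; 0 0)
Along h;k (path 2):
  e0=(1,0) h~>(1,4) k~>(1,0,0)
  e1=(0,1) h~>(1,3) k~>(0,0,0)
  composite₂ = (1 0; 0 0; 0 0)
Equal? equal; square commutes

Answer: COMMUTES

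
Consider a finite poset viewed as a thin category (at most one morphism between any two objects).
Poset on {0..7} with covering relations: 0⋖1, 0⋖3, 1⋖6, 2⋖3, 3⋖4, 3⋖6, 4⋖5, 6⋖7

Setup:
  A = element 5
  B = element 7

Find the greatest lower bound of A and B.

Answer: A∧B = 3

Work:
Common predecessors of 5,7: {0,2,3}
  0 ⊑ 3
  2 ⊑ 3
  3 ⊑ 3
glb = 3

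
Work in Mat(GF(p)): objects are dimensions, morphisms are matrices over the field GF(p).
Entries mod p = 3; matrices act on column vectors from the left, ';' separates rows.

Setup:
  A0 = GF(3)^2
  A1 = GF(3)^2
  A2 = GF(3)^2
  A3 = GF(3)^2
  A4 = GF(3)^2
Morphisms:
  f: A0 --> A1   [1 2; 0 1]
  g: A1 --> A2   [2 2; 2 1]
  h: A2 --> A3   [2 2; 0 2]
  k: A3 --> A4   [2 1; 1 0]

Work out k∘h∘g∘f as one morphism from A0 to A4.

Answer: [2 0; 2 1]

Derivation:
  e0=⟨1,0⟩ f-->⟨1,0⟩ g-->⟨2,2⟩ h-->⟨2,1⟩ k-->⟨2,2⟩
  e1=⟨0,1⟩ f-->⟨2,1⟩ g-->⟨0,2⟩ h-->⟨1,1⟩ k-->⟨0,1⟩
⟦path⟧: [2 0; 2 1]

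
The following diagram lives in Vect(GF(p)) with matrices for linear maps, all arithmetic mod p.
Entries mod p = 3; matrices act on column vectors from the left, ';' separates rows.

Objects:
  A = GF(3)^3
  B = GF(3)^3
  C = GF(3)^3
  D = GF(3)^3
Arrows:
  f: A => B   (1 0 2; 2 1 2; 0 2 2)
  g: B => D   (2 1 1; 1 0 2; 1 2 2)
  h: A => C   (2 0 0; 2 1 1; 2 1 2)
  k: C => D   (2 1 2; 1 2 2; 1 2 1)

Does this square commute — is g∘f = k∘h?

Path 1 = f;g:
  e0=⟨1,0,0⟩ f=>⟨1,2,0⟩ g=>⟨1,1,2⟩
  e1=⟨0,1,0⟩ f=>⟨0,1,2⟩ g=>⟨0,1,0⟩
  e2=⟨0,0,1⟩ f=>⟨2,2,2⟩ g=>⟨2,0,1⟩
  ⟦path⟧₁ = (1 0 2; 1 1 0; 2 0 1)
Path 2 = h;k:
  e0=⟨1,0,0⟩ h=>⟨2,2,2⟩ k=>⟨1,1,2⟩
  e1=⟨0,1,0⟩ h=>⟨0,1,1⟩ k=>⟨0,1,0⟩
  e2=⟨0,0,1⟩ h=>⟨0,1,2⟩ k=>⟨2,0,1⟩
  ⟦path⟧₂ = (1 0 2; 1 1 0; 2 0 1)
Equal? equal; square commutes

Answer: COMMUTES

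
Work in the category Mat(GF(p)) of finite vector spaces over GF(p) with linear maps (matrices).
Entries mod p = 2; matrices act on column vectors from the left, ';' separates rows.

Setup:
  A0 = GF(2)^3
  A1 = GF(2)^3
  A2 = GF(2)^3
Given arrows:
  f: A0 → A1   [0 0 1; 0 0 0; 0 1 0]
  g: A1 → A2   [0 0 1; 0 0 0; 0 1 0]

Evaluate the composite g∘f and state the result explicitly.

Answer: [0 1 0; 0 0 0; 0 0 0]

Trace:
  e0=[1,0,0] f→[0,0,0] g→[0,0,0]
  e1=[0,1,0] f→[0,0,1] g→[1,0,0]
  e2=[0,0,1] f→[1,0,0] g→[0,0,0]
result: [0 1 0; 0 0 0; 0 0 0]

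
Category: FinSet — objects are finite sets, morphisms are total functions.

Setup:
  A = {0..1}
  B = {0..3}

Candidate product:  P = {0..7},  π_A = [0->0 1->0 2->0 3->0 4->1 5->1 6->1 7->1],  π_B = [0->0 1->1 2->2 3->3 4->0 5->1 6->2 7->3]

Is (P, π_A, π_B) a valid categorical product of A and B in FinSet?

|A|·|B| = 2·4 = 8;  |P| = 8
Check the pairing map k ↦ (π_A(k), π_B(k)):
  0 -> (0,0)
  1 -> (0,1)
  2 -> (0,2)
  3 -> (0,3)
  4 -> (1,0)
  5 -> (1,1)
  6 -> (1,2)
  7 -> (1,3)
distinct pairs in image: 8 / 8 needed
  → bijection onto A×B; projections well-typed.

Answer: VALID PRODUCT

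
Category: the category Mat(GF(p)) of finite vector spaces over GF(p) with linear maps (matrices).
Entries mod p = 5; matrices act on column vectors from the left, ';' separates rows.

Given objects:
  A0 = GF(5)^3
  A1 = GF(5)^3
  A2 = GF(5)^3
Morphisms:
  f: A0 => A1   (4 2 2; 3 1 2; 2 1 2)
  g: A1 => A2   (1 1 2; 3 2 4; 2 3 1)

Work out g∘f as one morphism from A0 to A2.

Answer: (1 0 3; 1 2 3; 4 3 2)

Work:
  e0=(1,0,0) f=>(4,3,2) g=>(1,1,4)
  e1=(0,1,0) f=>(2,1,1) g=>(0,2,3)
  e2=(0,0,1) f=>(2,2,2) g=>(3,3,2)
⟦path⟧: (1 0 3; 1 2 3; 4 3 2)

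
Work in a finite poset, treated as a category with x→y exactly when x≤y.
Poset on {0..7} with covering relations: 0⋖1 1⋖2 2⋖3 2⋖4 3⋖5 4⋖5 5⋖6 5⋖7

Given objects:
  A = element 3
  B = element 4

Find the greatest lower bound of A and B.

Answer: A∧B = 2

Trace:
Common predecessors of 3,4: {0,1,2}
  0 ⊑ 2
  1 ⊑ 2
  2 ⊑ 2
glb = 2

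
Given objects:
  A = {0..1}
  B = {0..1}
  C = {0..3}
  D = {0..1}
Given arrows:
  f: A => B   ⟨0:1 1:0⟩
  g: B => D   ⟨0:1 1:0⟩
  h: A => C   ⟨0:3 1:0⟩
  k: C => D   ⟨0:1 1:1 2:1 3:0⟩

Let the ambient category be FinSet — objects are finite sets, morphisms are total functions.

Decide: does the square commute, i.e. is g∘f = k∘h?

Answer: COMMUTES

Trace:
1) trace f;g:
  0 f=>1 g=>0
  1 f=>0 g=>1
  ⟦path⟧₁ = ⟨0:0 1:1⟩
2) trace h;k:
  0 h=>3 k=>0
  1 h=>0 k=>1
  ⟦path⟧₂ = ⟨0:0 1:1⟩
Equal? same morphism ✓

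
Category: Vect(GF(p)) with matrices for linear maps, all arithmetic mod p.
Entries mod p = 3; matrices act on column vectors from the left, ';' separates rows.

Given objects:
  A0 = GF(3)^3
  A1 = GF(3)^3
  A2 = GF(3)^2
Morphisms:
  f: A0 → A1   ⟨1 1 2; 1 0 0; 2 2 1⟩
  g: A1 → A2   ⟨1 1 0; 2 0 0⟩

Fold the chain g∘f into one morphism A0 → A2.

Answer: ⟨2 1 2; 2 2 1⟩

Work:
  e0=[1,0,0] f→[1,1,2] g→[2,2]
  e1=[0,1,0] f→[1,0,2] g→[1,2]
  e2=[0,0,1] f→[2,0,1] g→[2,1]
composite: ⟨2 1 2; 2 2 1⟩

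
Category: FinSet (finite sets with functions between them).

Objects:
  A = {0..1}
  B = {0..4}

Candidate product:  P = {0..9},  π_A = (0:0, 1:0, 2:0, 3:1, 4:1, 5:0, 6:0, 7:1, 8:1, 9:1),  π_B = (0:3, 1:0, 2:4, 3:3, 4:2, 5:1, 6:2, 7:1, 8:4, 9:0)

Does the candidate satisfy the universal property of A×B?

Answer: VALID PRODUCT

Trace:
|A|·|B| = 2·5 = 10;  |P| = 10
Check the pairing map k ↦ (π_A(k), π_B(k)):
  0 : (0,3)
  1 : (0,0)
  2 : (0,4)
  3 : (1,3)
  4 : (1,2)
  5 : (0,1)
  6 : (0,2)
  7 : (1,1)
  8 : (1,4)
  9 : (1,0)
distinct pairs in image: 10 / 10 needed
  → bijection onto A×B; projections well-typed.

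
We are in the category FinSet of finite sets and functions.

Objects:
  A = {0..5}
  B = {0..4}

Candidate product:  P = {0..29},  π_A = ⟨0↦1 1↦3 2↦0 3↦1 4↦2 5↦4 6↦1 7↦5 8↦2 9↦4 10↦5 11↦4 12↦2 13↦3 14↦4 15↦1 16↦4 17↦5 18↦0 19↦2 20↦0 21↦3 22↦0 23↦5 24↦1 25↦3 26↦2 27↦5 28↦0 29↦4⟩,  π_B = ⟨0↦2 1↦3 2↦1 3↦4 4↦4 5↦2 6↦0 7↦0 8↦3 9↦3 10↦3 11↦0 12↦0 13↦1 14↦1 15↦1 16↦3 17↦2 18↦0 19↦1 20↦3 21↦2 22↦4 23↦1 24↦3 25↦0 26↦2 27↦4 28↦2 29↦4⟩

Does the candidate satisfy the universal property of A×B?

Answer: NOT A VALID PRODUCT — duplicate pair at indices 16,9

Derivation:
|A|·|B| = 6·5 = 30;  |P| = 30
Check the pairing map k ↦ (π_A(k), π_B(k)):
  0 ↦ (1,2)
  1 ↦ (3,3)
  2 ↦ (0,1)
  3 ↦ (1,4)
  4 ↦ (2,4)
  5 ↦ (4,2)
  6 ↦ (1,0)
  7 ↦ (5,0)
  8 ↦ (2,3)
  9 ↦ (4,3)
  10 ↦ (5,3)
  11 ↦ (4,0)
  12 ↦ (2,0)
  13 ↦ (3,1)
  14 ↦ (4,1)
  15 ↦ (1,1)
  16 ↦ (4,3)  ✗ repeats pair of k=9
  17 ↦ (5,2)
  18 ↦ (0,0)
  19 ↦ (2,1)
  20 ↦ (0,3)
  21 ↦ (3,2)
  22 ↦ (0,4)
  23 ↦ (5,1)
  24 ↦ (1,3)
  25 ↦ (3,0)
  26 ↦ (2,2)
  27 ↦ (5,4)
  28 ↦ (0,2)
  29 ↦ (4,4)
distinct pairs in image: 29 / 30 needed
  → (4,3) hit at k=9 and k=16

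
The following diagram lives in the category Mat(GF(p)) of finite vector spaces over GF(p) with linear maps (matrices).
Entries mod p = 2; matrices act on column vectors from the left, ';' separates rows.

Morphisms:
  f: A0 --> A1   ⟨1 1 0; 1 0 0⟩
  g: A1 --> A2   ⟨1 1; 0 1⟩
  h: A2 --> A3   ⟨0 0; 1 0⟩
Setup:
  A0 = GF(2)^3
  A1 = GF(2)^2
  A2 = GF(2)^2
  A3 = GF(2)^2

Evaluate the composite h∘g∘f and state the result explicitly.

  e0=⟨1,0,0⟩ f-->⟨1,1⟩ g-->⟨0,1⟩ h-->⟨0,0⟩
  e1=⟨0,1,0⟩ f-->⟨1,0⟩ g-->⟨1,0⟩ h-->⟨0,1⟩
  e2=⟨0,0,1⟩ f-->⟨0,0⟩ g-->⟨0,0⟩ h-->⟨0,0⟩
composite: ⟨0 0 0; 0 1 0⟩

Answer: ⟨0 0 0; 0 1 0⟩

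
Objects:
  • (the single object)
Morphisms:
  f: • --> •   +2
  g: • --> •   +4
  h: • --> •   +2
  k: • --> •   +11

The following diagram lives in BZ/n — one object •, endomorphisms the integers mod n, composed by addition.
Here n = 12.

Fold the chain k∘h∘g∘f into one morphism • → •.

  0 +2≡2 +4≡6 +2≡8 +11≡7  (mod 12)
⟦path⟧: +7

Answer: +7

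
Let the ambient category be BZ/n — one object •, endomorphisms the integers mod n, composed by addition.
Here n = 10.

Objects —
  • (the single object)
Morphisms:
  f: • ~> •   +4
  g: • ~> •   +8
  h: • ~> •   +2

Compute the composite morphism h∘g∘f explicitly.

Answer: +4

Derivation:
  0 +4≡4 +8≡2 +2≡4  (mod 10)
⟦path⟧: +4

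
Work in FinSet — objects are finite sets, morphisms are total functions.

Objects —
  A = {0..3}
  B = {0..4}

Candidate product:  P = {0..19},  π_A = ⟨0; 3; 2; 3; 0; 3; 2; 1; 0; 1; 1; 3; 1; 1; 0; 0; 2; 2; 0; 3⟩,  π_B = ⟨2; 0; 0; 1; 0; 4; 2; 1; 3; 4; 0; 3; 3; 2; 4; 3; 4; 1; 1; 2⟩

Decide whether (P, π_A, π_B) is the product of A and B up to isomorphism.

Answer: NOT A VALID PRODUCT — duplicate pair at indices 8,15

Trace:
|A|·|B| = 4·5 = 20;  |P| = 20
Check the pairing map k ↦ (π_A(k), π_B(k)):
  0 -> (0,2)
  1 -> (3,0)
  2 -> (2,0)
  3 -> (3,1)
  4 -> (0,0)
  5 -> (3,4)
  6 -> (2,2)
  7 -> (1,1)
  8 -> (0,3)
  9 -> (1,4)
  10 -> (1,0)
  11 -> (3,3)
  12 -> (1,3)
  13 -> (1,2)
  14 -> (0,4)
  15 -> (0,3)  ✗ repeats pair of k=8
  16 -> (2,4)
  17 -> (2,1)
  18 -> (0,1)
  19 -> (3,2)
distinct pairs in image: 19 / 20 needed
  → (0,3) hit at k=8 and k=15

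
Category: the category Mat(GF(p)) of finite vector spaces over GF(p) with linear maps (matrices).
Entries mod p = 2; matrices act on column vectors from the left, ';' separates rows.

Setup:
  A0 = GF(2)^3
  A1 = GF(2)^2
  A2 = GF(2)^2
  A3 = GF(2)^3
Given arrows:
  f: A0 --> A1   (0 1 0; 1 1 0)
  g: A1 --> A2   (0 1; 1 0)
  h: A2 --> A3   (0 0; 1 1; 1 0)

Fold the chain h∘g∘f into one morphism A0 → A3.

Answer: (0 0 0; 1 0 0; 1 1 0)

Trace:
  e0=⟨1,0,0⟩ f-->⟨0,1⟩ g-->⟨1,0⟩ h-->⟨0,1,1⟩
  e1=⟨0,1,0⟩ f-->⟨1,1⟩ g-->⟨1,1⟩ h-->⟨0,0,1⟩
  e2=⟨0,0,1⟩ f-->⟨0,0⟩ g-->⟨0,0⟩ h-->⟨0,0,0⟩
⟦path⟧: (0 0 0; 1 0 0; 1 1 0)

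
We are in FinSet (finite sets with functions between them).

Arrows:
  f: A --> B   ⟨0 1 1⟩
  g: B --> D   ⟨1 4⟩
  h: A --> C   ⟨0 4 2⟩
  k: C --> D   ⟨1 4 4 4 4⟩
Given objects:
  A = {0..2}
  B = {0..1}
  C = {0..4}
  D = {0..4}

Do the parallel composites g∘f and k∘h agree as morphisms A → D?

Answer: COMMUTES

Work:
Path 1 = f;g:
  0 f-->0 g-->1
  1 f-->1 g-->4
  2 f-->1 g-->4
  ⟦path⟧₁ = ⟨1 4 4⟩
Path 2 = h;k:
  0 h-->0 k-->1
  1 h-->4 k-->4
  2 h-->2 k-->4
  ⟦path⟧₂ = ⟨1 4 4⟩
Equal? equal; square commutes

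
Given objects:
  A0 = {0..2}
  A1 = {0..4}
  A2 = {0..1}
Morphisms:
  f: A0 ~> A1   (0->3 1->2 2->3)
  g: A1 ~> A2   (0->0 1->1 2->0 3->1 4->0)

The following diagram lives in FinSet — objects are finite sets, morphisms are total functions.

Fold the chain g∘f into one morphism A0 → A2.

Answer: (0->1 1->0 2->1)

Derivation:
  0 f~>3 g~>1
  1 f~>2 g~>0
  2 f~>3 g~>1
⟦path⟧: (0->1 1->0 2->1)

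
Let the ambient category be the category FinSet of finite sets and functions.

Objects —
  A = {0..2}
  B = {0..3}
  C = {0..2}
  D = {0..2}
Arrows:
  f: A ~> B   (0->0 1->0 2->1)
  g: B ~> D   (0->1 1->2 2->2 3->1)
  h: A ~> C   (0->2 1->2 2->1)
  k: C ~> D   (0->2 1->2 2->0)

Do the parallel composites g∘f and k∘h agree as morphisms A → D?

Along f;g (path 1):
  0 f~>0 g~>1
  1 f~>0 g~>1
  2 f~>1 g~>2
  composite₁ = (0->1 1->1 2->2)
Along h;k (path 2):
  0 h~>2 k~>0
  1 h~>2 k~>0
  2 h~>1 k~>2
  composite₂ = (0->0 1->0 2->2)
Equal? distinct morphisms ✗

Answer: DOES NOT COMMUTE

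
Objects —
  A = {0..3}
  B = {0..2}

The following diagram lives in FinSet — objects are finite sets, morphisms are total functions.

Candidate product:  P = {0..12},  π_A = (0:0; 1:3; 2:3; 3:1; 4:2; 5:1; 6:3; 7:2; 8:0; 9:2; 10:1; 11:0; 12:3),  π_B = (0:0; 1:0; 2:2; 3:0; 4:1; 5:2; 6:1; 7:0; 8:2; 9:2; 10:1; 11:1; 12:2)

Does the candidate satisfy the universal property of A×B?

|A|·|B| = 4·3 = 12;  |P| = 13
  → cardinalities differ; no bijection possible.

Answer: NOT A VALID PRODUCT — |P|=13 ≠ |A|·|B|=12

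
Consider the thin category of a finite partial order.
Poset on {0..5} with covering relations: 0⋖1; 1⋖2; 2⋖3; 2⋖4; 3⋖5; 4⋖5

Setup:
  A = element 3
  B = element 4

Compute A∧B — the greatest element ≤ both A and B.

Lower bounds of A=3 and B=4: {0,1,2}
  0 <= 2
  1 <= 2
  2 <= 2
glb = 2

Answer: A∧B = 2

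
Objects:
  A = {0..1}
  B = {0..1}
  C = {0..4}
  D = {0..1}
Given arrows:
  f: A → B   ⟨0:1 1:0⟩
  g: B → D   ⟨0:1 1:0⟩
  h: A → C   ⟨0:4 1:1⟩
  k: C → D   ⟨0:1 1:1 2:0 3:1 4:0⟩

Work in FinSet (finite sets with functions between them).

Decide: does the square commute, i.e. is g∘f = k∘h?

Answer: COMMUTES

Derivation:
1) trace f;g:
  0 f→1 g→0
  1 f→0 g→1
  ⟦path⟧₁ = ⟨0:0 1:1⟩
2) trace h;k:
  0 h→4 k→0
  1 h→1 k→1
  ⟦path⟧₂ = ⟨0:0 1:1⟩
Equal? equal; square commutes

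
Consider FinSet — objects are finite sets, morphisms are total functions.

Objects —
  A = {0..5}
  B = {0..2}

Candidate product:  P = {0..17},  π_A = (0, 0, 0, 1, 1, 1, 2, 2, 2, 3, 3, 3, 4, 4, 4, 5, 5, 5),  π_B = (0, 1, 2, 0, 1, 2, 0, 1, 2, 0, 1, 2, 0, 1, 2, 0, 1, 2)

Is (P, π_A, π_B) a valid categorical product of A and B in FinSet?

Answer: VALID PRODUCT

Trace:
|A|·|B| = 6·3 = 18;  |P| = 18
Check the pairing map k ↦ (π_A(k), π_B(k)):
  0 ↦ (0,0)
  1 ↦ (0,1)
  2 ↦ (0,2)
  3 ↦ (1,0)
  4 ↦ (1,1)
  5 ↦ (1,2)
  6 ↦ (2,0)
  7 ↦ (2,1)
  8 ↦ (2,2)
  9 ↦ (3,0)
  10 ↦ (3,1)
  11 ↦ (3,2)
  12 ↦ (4,0)
  13 ↦ (4,1)
  14 ↦ (4,2)
  15 ↦ (5,0)
  16 ↦ (5,1)
  17 ↦ (5,2)
distinct pairs in image: 18 / 18 needed
  → bijection onto A×B; projections well-typed.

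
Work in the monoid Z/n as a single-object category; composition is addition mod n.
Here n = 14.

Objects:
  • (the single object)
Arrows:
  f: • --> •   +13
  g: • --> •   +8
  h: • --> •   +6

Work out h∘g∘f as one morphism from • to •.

  0 +13≡13 +8≡7 +6≡13  (mod 14)
⟦path⟧: +13

Answer: +13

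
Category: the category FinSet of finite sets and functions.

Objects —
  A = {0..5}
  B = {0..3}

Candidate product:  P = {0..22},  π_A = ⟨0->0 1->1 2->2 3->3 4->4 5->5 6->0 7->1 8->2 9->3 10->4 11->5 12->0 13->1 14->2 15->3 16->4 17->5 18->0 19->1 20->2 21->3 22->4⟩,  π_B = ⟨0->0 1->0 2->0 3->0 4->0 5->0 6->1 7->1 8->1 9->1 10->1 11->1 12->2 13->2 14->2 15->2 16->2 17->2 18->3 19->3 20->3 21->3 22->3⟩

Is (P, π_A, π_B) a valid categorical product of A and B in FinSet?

|A|·|B| = 6·4 = 24;  |P| = 23
  → cardinalities differ; no bijection possible.

Answer: NOT A VALID PRODUCT — |P|=23 ≠ |A|·|B|=24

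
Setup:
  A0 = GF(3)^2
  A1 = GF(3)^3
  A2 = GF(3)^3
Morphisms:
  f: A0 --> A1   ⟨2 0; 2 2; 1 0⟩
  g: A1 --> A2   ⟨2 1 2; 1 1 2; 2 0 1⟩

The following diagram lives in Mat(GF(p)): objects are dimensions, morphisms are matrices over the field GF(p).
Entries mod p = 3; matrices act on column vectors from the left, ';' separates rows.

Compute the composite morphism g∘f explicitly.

Answer: ⟨2 2; 0 2; 2 0⟩

Trace:
  e0=(1,0) f-->(2,2,1) g-->(2,0,2)
  e1=(0,1) f-->(0,2,0) g-->(2,2,0)
composite: ⟨2 2; 0 2; 2 0⟩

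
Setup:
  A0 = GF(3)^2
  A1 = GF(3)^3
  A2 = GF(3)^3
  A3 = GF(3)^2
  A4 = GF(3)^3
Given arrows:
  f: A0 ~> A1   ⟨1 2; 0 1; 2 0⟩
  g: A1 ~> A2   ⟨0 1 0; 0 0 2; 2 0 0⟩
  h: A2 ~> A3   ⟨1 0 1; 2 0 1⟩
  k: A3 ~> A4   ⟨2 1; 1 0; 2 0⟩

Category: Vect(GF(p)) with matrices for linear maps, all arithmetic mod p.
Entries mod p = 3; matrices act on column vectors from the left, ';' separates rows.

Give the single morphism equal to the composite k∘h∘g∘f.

Answer: ⟨0 1; 2 2; 1 1⟩

Trace:
  e0=(1,0) f~>(1,0,2) g~>(0,1,2) h~>(2,2) k~>(0,2,1)
  e1=(0,1) f~>(2,1,0) g~>(1,0,1) h~>(2,0) k~>(1,2,1)
⟦path⟧: ⟨0 1; 2 2; 1 1⟩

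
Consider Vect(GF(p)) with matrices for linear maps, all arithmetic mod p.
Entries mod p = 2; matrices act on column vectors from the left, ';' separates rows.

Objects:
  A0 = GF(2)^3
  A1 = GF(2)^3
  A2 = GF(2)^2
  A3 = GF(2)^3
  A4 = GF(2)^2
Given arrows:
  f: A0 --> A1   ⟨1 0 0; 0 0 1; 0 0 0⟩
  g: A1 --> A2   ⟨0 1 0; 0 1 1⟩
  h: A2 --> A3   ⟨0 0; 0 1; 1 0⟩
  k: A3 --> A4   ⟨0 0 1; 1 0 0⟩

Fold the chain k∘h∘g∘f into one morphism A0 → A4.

Answer: ⟨0 0 1; 0 0 0⟩

Derivation:
  e0=(1,0,0) f-->(1,0,0) g-->(0,0) h-->(0,0,0) k-->(0,0)
  e1=(0,1,0) f-->(0,0,0) g-->(0,0) h-->(0,0,0) k-->(0,0)
  e2=(0,0,1) f-->(0,1,0) g-->(1,1) h-->(0,1,1) k-->(1,0)
⟦path⟧: ⟨0 0 1; 0 0 0⟩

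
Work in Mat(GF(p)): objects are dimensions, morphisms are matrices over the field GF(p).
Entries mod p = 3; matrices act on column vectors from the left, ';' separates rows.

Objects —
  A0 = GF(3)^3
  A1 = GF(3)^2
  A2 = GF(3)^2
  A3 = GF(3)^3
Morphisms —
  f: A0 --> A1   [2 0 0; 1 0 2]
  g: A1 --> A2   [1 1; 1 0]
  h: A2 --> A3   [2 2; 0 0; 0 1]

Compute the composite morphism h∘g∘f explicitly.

Answer: [1 0 1; 0 0 0; 2 0 0]

Trace:
  e0=[1,0,0] f-->[2,1] g-->[0,2] h-->[1,0,2]
  e1=[0,1,0] f-->[0,0] g-->[0,0] h-->[0,0,0]
  e2=[0,0,1] f-->[0,2] g-->[2,0] h-->[1,0,0]
composite: [1 0 1; 0 0 0; 2 0 0]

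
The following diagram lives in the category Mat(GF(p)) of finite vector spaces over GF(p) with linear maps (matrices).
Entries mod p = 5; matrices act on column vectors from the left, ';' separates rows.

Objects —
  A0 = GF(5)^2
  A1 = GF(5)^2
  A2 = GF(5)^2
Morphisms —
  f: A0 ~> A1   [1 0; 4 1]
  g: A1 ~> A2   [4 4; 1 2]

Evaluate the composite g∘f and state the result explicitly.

Answer: [0 4; 4 2]

Derivation:
  e0=(1,0) f~>(1,4) g~>(0,4)
  e1=(0,1) f~>(0,1) g~>(4,2)
result: [0 4; 4 2]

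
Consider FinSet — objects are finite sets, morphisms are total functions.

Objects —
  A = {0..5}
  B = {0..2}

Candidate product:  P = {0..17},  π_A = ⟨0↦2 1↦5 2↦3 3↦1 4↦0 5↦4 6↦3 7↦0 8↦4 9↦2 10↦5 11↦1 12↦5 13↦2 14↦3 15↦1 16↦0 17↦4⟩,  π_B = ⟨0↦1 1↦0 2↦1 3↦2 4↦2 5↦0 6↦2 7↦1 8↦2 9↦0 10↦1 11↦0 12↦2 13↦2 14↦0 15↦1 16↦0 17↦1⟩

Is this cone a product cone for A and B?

|A|·|B| = 6·3 = 18;  |P| = 18
Check the pairing map k ↦ (π_A(k), π_B(k)):
  0 ↦ (2,1)
  1 ↦ (5,0)
  2 ↦ (3,1)
  3 ↦ (1,2)
  4 ↦ (0,2)
  5 ↦ (4,0)
  6 ↦ (3,2)
  7 ↦ (0,1)
  8 ↦ (4,2)
  9 ↦ (2,0)
  10 ↦ (5,1)
  11 ↦ (1,0)
  12 ↦ (5,2)
  13 ↦ (2,2)
  14 ↦ (3,0)
  15 ↦ (1,1)
  16 ↦ (0,0)
  17 ↦ (4,1)
distinct pairs in image: 18 / 18 needed
  → bijection onto A×B; projections well-typed.

Answer: VALID PRODUCT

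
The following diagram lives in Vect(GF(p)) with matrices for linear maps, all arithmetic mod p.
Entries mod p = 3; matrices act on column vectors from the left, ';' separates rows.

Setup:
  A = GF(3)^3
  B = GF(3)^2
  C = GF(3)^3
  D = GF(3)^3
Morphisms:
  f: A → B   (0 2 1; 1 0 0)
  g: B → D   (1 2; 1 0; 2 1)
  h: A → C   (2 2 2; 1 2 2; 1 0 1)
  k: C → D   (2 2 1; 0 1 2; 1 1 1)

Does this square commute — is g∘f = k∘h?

Answer: DOES NOT COMMUTE

Derivation:
Path 1 = f;g:
  e0=(1,0,0) f→(0,1) g→(2,0,1)
  e1=(0,1,0) f→(2,0) g→(2,2,1)
  e2=(0,0,1) f→(1,0) g→(1,1,2)
  ⟦path⟧₁ = (2 2 1; 0 2 1; 1 1 2)
Path 2 = h;k:
  e0=(1,0,0) h→(2,1,1) k→(1,0,1)
  e1=(0,1,0) h→(2,2,0) k→(2,2,1)
  e2=(0,0,1) h→(2,2,1) k→(0,1,2)
  ⟦path⟧₂ = (1 2 0; 0 2 1; 1 1 2)
Equal? differ; not commutative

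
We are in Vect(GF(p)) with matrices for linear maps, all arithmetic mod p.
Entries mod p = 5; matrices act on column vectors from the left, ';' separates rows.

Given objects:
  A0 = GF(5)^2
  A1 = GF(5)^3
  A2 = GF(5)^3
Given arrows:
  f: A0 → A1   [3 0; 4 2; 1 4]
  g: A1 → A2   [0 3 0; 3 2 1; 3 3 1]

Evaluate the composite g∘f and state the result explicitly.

Answer: [2 1; 3 3; 2 0]

Work:
  e0=(1,0) f→(3,4,1) g→(2,3,2)
  e1=(0,1) f→(0,2,4) g→(1,3,0)
⟦path⟧: [2 1; 3 3; 2 0]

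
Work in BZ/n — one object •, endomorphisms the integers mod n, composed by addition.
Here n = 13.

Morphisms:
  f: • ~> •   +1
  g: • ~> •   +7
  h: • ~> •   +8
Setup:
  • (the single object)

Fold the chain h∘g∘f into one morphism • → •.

Answer: +3

Work:
  0 +1≡1 +7≡8 +8≡3  (mod 13)
⟦path⟧: +3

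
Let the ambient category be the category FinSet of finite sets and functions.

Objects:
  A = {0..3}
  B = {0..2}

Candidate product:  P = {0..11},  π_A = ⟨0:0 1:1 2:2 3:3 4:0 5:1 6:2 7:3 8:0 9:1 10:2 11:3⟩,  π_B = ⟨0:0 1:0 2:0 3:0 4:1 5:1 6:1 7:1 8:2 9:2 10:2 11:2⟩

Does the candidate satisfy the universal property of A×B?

Answer: VALID PRODUCT

Trace:
|A|·|B| = 4·3 = 12;  |P| = 12
Check the pairing map k ↦ (π_A(k), π_B(k)):
  0 : (0,0)
  1 : (1,0)
  2 : (2,0)
  3 : (3,0)
  4 : (0,1)
  5 : (1,1)
  6 : (2,1)
  7 : (3,1)
  8 : (0,2)
  9 : (1,2)
  10 : (2,2)
  11 : (3,2)
distinct pairs in image: 12 / 12 needed
  → bijection onto A×B; projections well-typed.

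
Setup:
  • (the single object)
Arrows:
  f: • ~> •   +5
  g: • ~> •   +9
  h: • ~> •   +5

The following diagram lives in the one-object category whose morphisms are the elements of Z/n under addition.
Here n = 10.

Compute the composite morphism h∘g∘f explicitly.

Answer: +9

Trace:
  0 +5≡5 +9≡4 +5≡9  (mod 10)
composite: +9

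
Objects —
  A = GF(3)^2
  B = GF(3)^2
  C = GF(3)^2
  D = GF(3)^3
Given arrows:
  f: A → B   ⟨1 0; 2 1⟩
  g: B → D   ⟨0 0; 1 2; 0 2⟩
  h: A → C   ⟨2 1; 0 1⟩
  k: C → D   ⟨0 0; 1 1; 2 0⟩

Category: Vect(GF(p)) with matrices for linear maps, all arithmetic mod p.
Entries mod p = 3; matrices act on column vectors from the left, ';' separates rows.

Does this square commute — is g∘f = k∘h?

Answer: COMMUTES

Work:
1) trace f;g:
  e0=⟨1,0⟩ f→⟨1,2⟩ g→⟨0,2,1⟩
  e1=⟨0,1⟩ f→⟨0,1⟩ g→⟨0,2,2⟩
  result₁ = ⟨0 0; 2 2; 1 2⟩
2) trace h;k:
  e0=⟨1,0⟩ h→⟨2,0⟩ k→⟨0,2,1⟩
  e1=⟨0,1⟩ h→⟨1,1⟩ k→⟨0,2,2⟩
  result₂ = ⟨0 0; 2 2; 1 2⟩
Equal? equal; square commutes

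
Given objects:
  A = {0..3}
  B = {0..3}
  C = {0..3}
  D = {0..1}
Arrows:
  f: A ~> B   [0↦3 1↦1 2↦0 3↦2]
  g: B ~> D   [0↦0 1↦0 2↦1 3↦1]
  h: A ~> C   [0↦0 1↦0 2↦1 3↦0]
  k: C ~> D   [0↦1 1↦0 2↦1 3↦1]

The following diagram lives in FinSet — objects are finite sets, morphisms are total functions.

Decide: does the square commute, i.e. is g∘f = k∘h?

Answer: DOES NOT COMMUTE

Derivation:
1) trace f;g:
  0 f~>3 g~>1
  1 f~>1 g~>0
  2 f~>0 g~>0
  3 f~>2 g~>1
  ⟦path⟧₁ = [0↦1 1↦0 2↦0 3↦1]
2) trace h;k:
  0 h~>0 k~>1
  1 h~>0 k~>1
  2 h~>1 k~>0
  3 h~>0 k~>1
  ⟦path⟧₂ = [0↦1 1↦1 2↦0 3↦1]
Equal? distinct morphisms ✗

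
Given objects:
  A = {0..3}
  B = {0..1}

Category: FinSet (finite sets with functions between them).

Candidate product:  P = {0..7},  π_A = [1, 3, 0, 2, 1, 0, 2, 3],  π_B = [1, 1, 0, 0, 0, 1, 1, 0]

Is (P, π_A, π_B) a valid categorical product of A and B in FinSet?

|A|·|B| = 4·2 = 8;  |P| = 8
Check the pairing map k ↦ (π_A(k), π_B(k)):
  0 -> (1,1)
  1 -> (3,1)
  2 -> (0,0)
  3 -> (2,0)
  4 -> (1,0)
  5 -> (0,1)
  6 -> (2,1)
  7 -> (3,0)
distinct pairs in image: 8 / 8 needed
  → bijection onto A×B; projections well-typed.

Answer: VALID PRODUCT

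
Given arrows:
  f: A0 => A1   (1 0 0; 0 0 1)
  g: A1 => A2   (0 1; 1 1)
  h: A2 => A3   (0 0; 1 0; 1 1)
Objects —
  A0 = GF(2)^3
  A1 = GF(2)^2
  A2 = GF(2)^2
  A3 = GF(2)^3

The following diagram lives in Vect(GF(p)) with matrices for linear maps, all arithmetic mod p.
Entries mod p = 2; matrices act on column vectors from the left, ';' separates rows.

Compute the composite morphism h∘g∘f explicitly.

Answer: (0 0 0; 0 0 1; 1 0 0)

Derivation:
  e0=[1,0,0] f=>[1,0] g=>[0,1] h=>[0,0,1]
  e1=[0,1,0] f=>[0,0] g=>[0,0] h=>[0,0,0]
  e2=[0,0,1] f=>[0,1] g=>[1,1] h=>[0,1,0]
⟦path⟧: (0 0 0; 0 0 1; 1 0 0)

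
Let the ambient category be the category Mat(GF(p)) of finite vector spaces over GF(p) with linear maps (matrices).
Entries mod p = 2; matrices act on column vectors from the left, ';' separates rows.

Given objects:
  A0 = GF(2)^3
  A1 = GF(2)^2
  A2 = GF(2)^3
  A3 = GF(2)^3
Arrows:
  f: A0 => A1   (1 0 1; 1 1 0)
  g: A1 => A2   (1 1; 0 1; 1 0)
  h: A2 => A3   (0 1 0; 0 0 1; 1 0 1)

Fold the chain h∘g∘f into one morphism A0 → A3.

Answer: (1 1 0; 1 0 1; 1 1 0)

Derivation:
  e0=⟨1,0,0⟩ f=>⟨1,1⟩ g=>⟨0,1,1⟩ h=>⟨1,1,1⟩
  e1=⟨0,1,0⟩ f=>⟨0,1⟩ g=>⟨1,1,0⟩ h=>⟨1,0,1⟩
  e2=⟨0,0,1⟩ f=>⟨1,0⟩ g=>⟨1,0,1⟩ h=>⟨0,1,0⟩
result: (1 1 0; 1 0 1; 1 1 0)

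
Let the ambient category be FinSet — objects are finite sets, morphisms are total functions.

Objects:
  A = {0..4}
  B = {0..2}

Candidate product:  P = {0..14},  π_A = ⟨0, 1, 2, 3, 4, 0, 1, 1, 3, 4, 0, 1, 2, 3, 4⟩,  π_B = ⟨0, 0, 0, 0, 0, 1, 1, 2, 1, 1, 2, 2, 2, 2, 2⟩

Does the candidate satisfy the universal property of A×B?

Answer: NOT A VALID PRODUCT — duplicate pair at indices 11,7

Work:
|A|·|B| = 5·3 = 15;  |P| = 15
Check the pairing map k ↦ (π_A(k), π_B(k)):
  0 : (0,0)
  1 : (1,0)
  2 : (2,0)
  3 : (3,0)
  4 : (4,0)
  5 : (0,1)
  6 : (1,1)
  7 : (1,2)
  8 : (3,1)
  9 : (4,1)
  10 : (0,2)
  11 : (1,2)  ✗ repeats pair of k=7
  12 : (2,2)
  13 : (3,2)
  14 : (4,2)
distinct pairs in image: 14 / 15 needed
  → (1,2) hit at k=7 and k=11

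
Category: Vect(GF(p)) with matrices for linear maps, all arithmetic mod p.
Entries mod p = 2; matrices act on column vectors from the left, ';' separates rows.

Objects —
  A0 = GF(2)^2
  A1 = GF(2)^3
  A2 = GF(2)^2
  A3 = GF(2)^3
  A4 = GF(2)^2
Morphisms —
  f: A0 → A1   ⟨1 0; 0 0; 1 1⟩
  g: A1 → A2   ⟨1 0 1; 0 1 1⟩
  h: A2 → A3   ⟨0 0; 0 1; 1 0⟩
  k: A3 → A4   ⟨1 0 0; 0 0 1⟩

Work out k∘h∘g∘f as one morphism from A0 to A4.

  e0=(1,0) f→(1,0,1) g→(0,1) h→(0,1,0) k→(0,0)
  e1=(0,1) f→(0,0,1) g→(1,1) h→(0,1,1) k→(0,1)
composite: ⟨0 0; 0 1⟩

Answer: ⟨0 0; 0 1⟩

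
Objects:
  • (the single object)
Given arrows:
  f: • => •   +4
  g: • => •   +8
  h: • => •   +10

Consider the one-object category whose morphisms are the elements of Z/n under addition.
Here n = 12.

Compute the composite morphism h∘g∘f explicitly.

  0 +4≡4 +8≡0 +10≡10  (mod 12)
⟦path⟧: +10

Answer: +10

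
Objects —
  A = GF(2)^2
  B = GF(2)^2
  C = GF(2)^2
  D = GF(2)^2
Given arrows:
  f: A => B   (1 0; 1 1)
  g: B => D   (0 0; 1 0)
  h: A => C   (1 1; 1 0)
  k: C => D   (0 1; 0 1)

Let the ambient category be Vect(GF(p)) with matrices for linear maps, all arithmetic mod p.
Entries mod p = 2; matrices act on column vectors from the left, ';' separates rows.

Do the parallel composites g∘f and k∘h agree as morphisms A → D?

1) trace f;g:
  e0=[1,0] f=>[1,1] g=>[0,1]
  e1=[0,1] f=>[0,1] g=>[0,0]
  ⟦path⟧₁ = (0 0; 1 0)
2) trace h;k:
  e0=[1,0] h=>[1,1] k=>[1,1]
  e1=[0,1] h=>[1,0] k=>[0,0]
  ⟦path⟧₂ = (1 0; 1 0)
Equal? distinct morphisms ✗

Answer: DOES NOT COMMUTE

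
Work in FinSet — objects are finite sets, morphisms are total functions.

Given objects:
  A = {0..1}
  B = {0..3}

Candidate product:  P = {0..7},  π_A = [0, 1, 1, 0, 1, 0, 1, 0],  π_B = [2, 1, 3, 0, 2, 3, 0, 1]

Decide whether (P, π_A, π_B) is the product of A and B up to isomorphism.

|A|·|B| = 2·4 = 8;  |P| = 8
Check the pairing map k ↦ (π_A(k), π_B(k)):
  0 -> (0,2)
  1 -> (1,1)
  2 -> (1,3)
  3 -> (0,0)
  4 -> (1,2)
  5 -> (0,3)
  6 -> (1,0)
  7 -> (0,1)
distinct pairs in image: 8 / 8 needed
  → bijection onto A×B; projections well-typed.

Answer: VALID PRODUCT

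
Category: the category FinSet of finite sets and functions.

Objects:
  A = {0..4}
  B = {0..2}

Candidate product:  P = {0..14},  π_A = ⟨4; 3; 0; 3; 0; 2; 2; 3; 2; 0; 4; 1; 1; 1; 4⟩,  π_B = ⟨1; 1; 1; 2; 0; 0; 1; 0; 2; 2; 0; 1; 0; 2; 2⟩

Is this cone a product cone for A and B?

|A|·|B| = 5·3 = 15;  |P| = 15
Check the pairing map k ↦ (π_A(k), π_B(k)):
  0 ↦ (4,1)
  1 ↦ (3,1)
  2 ↦ (0,1)
  3 ↦ (3,2)
  4 ↦ (0,0)
  5 ↦ (2,0)
  6 ↦ (2,1)
  7 ↦ (3,0)
  8 ↦ (2,2)
  9 ↦ (0,2)
  10 ↦ (4,0)
  11 ↦ (1,1)
  12 ↦ (1,0)
  13 ↦ (1,2)
  14 ↦ (4,2)
distinct pairs in image: 15 / 15 needed
  → bijection onto A×B; projections well-typed.

Answer: VALID PRODUCT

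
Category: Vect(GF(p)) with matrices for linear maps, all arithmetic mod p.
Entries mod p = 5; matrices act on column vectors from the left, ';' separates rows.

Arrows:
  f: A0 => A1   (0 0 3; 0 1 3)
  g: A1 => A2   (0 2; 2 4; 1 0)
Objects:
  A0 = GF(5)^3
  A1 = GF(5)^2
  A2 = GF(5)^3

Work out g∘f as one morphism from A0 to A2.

Answer: (0 2 1; 0 4 3; 0 0 3)

Derivation:
  e0=(1,0,0) f=>(0,0) g=>(0,0,0)
  e1=(0,1,0) f=>(0,1) g=>(2,4,0)
  e2=(0,0,1) f=>(3,3) g=>(1,3,3)
composite: (0 2 1; 0 4 3; 0 0 3)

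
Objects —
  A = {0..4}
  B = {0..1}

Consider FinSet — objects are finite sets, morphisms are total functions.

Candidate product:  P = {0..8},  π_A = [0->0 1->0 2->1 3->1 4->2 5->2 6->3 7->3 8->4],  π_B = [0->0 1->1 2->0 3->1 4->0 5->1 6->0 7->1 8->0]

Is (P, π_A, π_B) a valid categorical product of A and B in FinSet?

Answer: NOT A VALID PRODUCT — |P|=9 ≠ |A|·|B|=10

Trace:
|A|·|B| = 5·2 = 10;  |P| = 9
  → cardinalities differ; no bijection possible.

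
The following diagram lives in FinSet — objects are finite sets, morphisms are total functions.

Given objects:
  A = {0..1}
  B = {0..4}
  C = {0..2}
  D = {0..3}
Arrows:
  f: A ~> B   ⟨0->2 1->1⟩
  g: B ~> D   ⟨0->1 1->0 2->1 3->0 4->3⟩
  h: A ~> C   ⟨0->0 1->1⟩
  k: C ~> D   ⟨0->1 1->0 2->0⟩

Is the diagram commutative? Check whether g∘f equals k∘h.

Path 1 = f;g:
  0 f~>2 g~>1
  1 f~>1 g~>0
  result₁ = ⟨0->1 1->0⟩
Path 2 = h;k:
  0 h~>0 k~>1
  1 h~>1 k~>0
  result₂ = ⟨0->1 1->0⟩
Equal? same morphism ✓

Answer: COMMUTES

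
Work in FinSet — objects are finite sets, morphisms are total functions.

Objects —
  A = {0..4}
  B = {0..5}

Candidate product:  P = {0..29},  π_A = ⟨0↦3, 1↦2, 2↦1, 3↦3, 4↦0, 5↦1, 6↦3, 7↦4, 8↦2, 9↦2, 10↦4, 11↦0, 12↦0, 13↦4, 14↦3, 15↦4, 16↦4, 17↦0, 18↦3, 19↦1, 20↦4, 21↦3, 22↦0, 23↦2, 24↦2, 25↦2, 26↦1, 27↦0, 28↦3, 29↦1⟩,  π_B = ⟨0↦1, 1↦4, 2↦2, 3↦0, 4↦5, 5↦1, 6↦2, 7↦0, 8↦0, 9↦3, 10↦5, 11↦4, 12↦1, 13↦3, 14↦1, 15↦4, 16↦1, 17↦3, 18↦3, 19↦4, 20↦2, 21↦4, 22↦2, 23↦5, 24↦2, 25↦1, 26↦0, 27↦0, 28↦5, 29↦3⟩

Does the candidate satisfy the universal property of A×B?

|A|·|B| = 5·6 = 30;  |P| = 30
Check the pairing map k ↦ (π_A(k), π_B(k)):
  0 ↦ (3,1)
  1 ↦ (2,4)
  2 ↦ (1,2)
  3 ↦ (3,0)
  4 ↦ (0,5)
  5 ↦ (1,1)
  6 ↦ (3,2)
  7 ↦ (4,0)
  8 ↦ (2,0)
  9 ↦ (2,3)
  10 ↦ (4,5)
  11 ↦ (0,4)
  12 ↦ (0,1)
  13 ↦ (4,3)
  14 ↦ (3,1)  ✗ repeats pair of k=0
  15 ↦ (4,4)
  16 ↦ (4,1)
  17 ↦ (0,3)
  18 ↦ (3,3)
  19 ↦ (1,4)
  20 ↦ (4,2)
  21 ↦ (3,4)
  22 ↦ (0,2)
  23 ↦ (2,5)
  24 ↦ (2,2)
  25 ↦ (2,1)
  26 ↦ (1,0)
  27 ↦ (0,0)
  28 ↦ (3,5)
  29 ↦ (1,3)
distinct pairs in image: 29 / 30 needed
  → (3,1) hit at k=0 and k=14

Answer: NOT A VALID PRODUCT — duplicate pair at indices 0,14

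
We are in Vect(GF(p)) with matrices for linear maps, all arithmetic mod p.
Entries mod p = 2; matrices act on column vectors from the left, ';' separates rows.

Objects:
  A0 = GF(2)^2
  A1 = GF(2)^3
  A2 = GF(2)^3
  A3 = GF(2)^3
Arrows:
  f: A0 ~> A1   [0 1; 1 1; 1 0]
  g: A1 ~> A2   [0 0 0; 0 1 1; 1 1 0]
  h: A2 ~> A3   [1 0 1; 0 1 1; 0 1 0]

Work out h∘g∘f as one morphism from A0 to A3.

Answer: [1 0; 1 1; 0 1]

Work:
  e0=⟨1,0⟩ f~>⟨0,1,1⟩ g~>⟨0,0,1⟩ h~>⟨1,1,0⟩
  e1=⟨0,1⟩ f~>⟨1,1,0⟩ g~>⟨0,1,0⟩ h~>⟨0,1,1⟩
result: [1 0; 1 1; 0 1]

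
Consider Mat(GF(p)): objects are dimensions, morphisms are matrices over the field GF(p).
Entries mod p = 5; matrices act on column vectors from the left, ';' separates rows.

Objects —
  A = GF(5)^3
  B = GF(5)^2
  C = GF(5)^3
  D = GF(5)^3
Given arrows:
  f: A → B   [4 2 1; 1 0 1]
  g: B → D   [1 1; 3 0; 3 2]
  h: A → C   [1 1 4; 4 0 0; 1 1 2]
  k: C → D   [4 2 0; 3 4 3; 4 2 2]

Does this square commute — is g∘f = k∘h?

1) trace f;g:
  e0=(1,0,0) f→(4,1) g→(0,2,4)
  e1=(0,1,0) f→(2,0) g→(2,1,1)
  e2=(0,0,1) f→(1,1) g→(2,3,0)
  result₁ = [0 2 2; 2 1 3; 4 1 0]
2) trace h;k:
  e0=(1,0,0) h→(1,4,1) k→(2,2,4)
  e1=(0,1,0) h→(1,0,1) k→(4,1,1)
  e2=(0,0,1) h→(4,0,2) k→(1,3,0)
  result₂ = [2 4 1; 2 1 3; 4 1 0]
Equal? distinct morphisms ✗

Answer: DOES NOT COMMUTE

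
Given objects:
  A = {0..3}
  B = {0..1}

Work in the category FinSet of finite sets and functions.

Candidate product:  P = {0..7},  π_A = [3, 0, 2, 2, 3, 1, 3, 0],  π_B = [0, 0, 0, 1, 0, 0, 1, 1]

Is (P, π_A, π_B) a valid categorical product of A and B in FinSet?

Answer: NOT A VALID PRODUCT — duplicate pair at indices 4,0

Derivation:
|A|·|B| = 4·2 = 8;  |P| = 8
Check the pairing map k ↦ (π_A(k), π_B(k)):
  0 ↦ (3,0)
  1 ↦ (0,0)
  2 ↦ (2,0)
  3 ↦ (2,1)
  4 ↦ (3,0)  ✗ repeats pair of k=0
  5 ↦ (1,0)
  6 ↦ (3,1)
  7 ↦ (0,1)
distinct pairs in image: 7 / 8 needed
  → (3,0) hit at k=0 and k=4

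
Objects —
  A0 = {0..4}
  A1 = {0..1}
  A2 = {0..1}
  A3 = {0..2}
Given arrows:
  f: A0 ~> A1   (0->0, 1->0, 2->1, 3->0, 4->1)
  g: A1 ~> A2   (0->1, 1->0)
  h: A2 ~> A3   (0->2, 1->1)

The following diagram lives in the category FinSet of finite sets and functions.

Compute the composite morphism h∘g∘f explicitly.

Answer: (0->1, 1->1, 2->2, 3->1, 4->2)

Work:
  0 f~>0 g~>1 h~>1
  1 f~>0 g~>1 h~>1
  2 f~>1 g~>0 h~>2
  3 f~>0 g~>1 h~>1
  4 f~>1 g~>0 h~>2
composite: (0->1, 1->1, 2->2, 3->1, 4->2)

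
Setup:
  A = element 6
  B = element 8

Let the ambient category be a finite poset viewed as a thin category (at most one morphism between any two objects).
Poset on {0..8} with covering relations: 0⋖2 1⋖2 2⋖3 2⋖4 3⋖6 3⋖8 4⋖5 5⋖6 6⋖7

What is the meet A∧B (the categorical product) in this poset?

Answer: A∧B = 3

Trace:
Common predecessors of 6,8: {0,1,2,3}
  0 <= 3
  1 <= 3
  2 <= 3
  3 <= 3
glb = 3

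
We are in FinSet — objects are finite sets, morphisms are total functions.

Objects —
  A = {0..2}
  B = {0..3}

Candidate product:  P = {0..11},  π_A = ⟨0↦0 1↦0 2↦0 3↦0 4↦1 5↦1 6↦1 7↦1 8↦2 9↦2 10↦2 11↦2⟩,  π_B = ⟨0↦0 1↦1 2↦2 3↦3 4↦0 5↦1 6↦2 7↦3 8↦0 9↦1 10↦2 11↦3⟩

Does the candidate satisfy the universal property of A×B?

Answer: VALID PRODUCT

Trace:
|A|·|B| = 3·4 = 12;  |P| = 12
Check the pairing map k ↦ (π_A(k), π_B(k)):
  0 ↦ (0,0)
  1 ↦ (0,1)
  2 ↦ (0,2)
  3 ↦ (0,3)
  4 ↦ (1,0)
  5 ↦ (1,1)
  6 ↦ (1,2)
  7 ↦ (1,3)
  8 ↦ (2,0)
  9 ↦ (2,1)
  10 ↦ (2,2)
  11 ↦ (2,3)
distinct pairs in image: 12 / 12 needed
  → bijection onto A×B; projections well-typed.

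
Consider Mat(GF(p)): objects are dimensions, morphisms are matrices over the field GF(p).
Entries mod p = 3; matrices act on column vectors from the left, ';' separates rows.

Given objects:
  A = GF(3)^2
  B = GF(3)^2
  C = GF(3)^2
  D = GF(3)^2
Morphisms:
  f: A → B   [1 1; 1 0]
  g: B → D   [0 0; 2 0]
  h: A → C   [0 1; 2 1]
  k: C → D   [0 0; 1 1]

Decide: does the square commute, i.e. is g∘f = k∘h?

Path 1 = f;g:
  e0=⟨1,0⟩ f→⟨1,1⟩ g→⟨0,2⟩
  e1=⟨0,1⟩ f→⟨1,0⟩ g→⟨0,2⟩
  result₁ = [0 0; 2 2]
Path 2 = h;k:
  e0=⟨1,0⟩ h→⟨0,2⟩ k→⟨0,2⟩
  e1=⟨0,1⟩ h→⟨1,1⟩ k→⟨0,2⟩
  result₂ = [0 0; 2 2]
Equal? YES — commutes

Answer: COMMUTES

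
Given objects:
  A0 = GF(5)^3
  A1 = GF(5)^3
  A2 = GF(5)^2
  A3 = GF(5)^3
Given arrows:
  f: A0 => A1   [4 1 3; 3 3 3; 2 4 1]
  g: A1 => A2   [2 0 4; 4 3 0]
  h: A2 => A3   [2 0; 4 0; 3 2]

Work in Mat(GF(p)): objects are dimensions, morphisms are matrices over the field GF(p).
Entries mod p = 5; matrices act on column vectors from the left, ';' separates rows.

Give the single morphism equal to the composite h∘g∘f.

  e0=[1,0,0] f=>[4,3,2] g=>[1,0] h=>[2,4,3]
  e1=[0,1,0] f=>[1,3,4] g=>[3,3] h=>[1,2,0]
  e2=[0,0,1] f=>[3,3,1] g=>[0,1] h=>[0,0,2]
result: [2 1 0; 4 2 0; 3 0 2]

Answer: [2 1 0; 4 2 0; 3 0 2]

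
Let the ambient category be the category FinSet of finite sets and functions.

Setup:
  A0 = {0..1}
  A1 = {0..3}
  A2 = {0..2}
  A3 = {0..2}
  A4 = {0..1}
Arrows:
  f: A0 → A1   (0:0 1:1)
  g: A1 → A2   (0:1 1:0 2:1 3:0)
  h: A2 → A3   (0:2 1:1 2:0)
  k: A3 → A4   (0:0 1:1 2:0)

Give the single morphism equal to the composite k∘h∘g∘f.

Answer: (0:1 1:0)

Derivation:
  0 f→0 g→1 h→1 k→1
  1 f→1 g→0 h→2 k→0
composite: (0:1 1:0)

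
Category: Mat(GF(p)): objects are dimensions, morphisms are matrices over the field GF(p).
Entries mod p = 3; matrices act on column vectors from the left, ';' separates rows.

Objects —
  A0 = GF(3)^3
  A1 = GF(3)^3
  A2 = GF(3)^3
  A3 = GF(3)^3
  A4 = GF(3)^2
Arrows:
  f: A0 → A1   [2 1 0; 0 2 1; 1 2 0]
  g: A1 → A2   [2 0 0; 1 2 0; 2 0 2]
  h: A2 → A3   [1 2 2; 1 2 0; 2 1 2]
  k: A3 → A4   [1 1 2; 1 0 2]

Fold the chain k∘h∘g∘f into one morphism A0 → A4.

  e0=[1,0,0] f→[2,0,1] g→[1,2,0] h→[2,2,1] k→[0,1]
  e1=[0,1,0] f→[1,2,2] g→[2,2,0] h→[0,0,0] k→[0,0]
  e2=[0,0,1] f→[0,1,0] g→[0,2,0] h→[1,1,2] k→[0,2]
composite: [0 0 0; 1 0 2]

Answer: [0 0 0; 1 0 2]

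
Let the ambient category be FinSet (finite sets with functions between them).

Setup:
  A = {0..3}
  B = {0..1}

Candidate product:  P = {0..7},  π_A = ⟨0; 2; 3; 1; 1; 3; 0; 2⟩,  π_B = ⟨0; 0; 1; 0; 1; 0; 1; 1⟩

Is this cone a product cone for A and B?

|A|·|B| = 4·2 = 8;  |P| = 8
Check the pairing map k ↦ (π_A(k), π_B(k)):
  0 -> (0,0)
  1 -> (2,0)
  2 -> (3,1)
  3 -> (1,0)
  4 -> (1,1)
  5 -> (3,0)
  6 -> (0,1)
  7 -> (2,1)
distinct pairs in image: 8 / 8 needed
  → bijection onto A×B; projections well-typed.

Answer: VALID PRODUCT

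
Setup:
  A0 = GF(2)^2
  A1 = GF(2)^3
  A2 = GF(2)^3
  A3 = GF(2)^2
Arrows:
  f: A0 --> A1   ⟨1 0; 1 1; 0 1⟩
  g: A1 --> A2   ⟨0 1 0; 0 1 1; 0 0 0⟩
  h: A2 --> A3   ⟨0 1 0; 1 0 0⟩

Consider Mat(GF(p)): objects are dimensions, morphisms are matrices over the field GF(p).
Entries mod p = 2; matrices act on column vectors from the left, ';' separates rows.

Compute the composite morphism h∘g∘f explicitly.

  e0=[1,0] f-->[1,1,0] g-->[1,1,0] h-->[1,1]
  e1=[0,1] f-->[0,1,1] g-->[1,0,0] h-->[0,1]
composite: ⟨1 0; 1 1⟩

Answer: ⟨1 0; 1 1⟩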